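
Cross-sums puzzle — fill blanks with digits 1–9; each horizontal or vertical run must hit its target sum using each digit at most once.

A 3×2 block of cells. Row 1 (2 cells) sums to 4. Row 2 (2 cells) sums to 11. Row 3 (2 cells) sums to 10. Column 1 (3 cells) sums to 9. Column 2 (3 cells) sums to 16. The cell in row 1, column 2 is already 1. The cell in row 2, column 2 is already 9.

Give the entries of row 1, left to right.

3 1

4 in 2 cells must be {1,3}.
(1,1) = 4 − 1 = 3 completes the 4 across.
(2,1) = 11 − 9 = 2 completes the 11 across.
(3,1) = 9 − 5 = 4 completes the 9 down.
(3,2) = 10 − 4 = 6 completes the 10 across.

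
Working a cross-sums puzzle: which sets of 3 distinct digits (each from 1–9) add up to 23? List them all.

{6,8,9}

3 distinct digits from 1–9 sum between 6 and 24.
Only one set works: {6,8,9}.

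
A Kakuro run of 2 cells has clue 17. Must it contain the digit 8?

Yes

The only way to make 17 from 2 distinct digits is {8,9}, which contains 8.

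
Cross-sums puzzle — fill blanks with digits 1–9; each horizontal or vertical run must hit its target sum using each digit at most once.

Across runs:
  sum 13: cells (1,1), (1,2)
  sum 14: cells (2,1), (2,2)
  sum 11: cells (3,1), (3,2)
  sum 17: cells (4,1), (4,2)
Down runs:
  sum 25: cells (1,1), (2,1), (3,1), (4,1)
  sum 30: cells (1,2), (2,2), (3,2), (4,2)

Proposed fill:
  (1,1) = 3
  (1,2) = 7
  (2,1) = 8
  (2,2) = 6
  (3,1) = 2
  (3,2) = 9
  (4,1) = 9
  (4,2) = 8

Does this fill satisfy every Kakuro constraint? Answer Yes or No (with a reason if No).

No — the down run (1,1)–(4,1) sums to 22, not 25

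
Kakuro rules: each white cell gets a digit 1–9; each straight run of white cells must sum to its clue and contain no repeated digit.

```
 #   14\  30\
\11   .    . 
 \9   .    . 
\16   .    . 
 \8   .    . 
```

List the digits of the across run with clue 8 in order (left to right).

16 in 2 cells must be {7,9}; 30 in 4 cells must be {6,7,8,9}.
Only 7 fits R3C1 under both its across sum 16 and down sum 14.
R3C2 = 16 − 7 = 9 completes the 16 across.
Nothing is forced directly, so branch on R1C1, whose candidates are 2 or 4. If R1C1 = 2: then R1C2 would have to be in {9} for the 11 across but in {6,7,8} for the 30 down — contradiction. So R1C1 = 4.
R1C2 = 11 − 4 = 7 completes the 11 across.
R4C2 = 6: the only remaining digit allowed by both the 8 across and the 30 down.
R2C2 = 30 − 22 = 8 completes the 30 down.
R4C1 = 8 − 6 = 2 completes the 8 across.

2 6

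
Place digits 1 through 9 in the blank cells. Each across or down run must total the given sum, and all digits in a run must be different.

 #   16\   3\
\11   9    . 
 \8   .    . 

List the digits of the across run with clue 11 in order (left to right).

16 in 2 cells must be {7,9}; 3 in 2 cells must be {1,2}.
R1C2 = 11 − 9 = 2 completes the 11 across.
R2C1 = 16 − 9 = 7 completes the 16 down.
R2C2 = 8 − 7 = 1 completes the 8 across.

9, 2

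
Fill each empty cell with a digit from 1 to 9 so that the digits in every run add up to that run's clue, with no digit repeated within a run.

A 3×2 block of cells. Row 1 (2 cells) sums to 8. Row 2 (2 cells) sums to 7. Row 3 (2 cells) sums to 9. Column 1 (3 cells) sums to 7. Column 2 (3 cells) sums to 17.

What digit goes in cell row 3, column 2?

7 in 3 cells must be {1,2,4}.
Nothing is forced directly, so branch on (2,1), whose candidates are 1 or 2 or 4. If (2,1) = 1: that forces (1,1) = 2, (1,2) = 6, after which (2,2) would have to be in {6} for the 7 across but in {2,3,4,7,8,9} for the 17 down — contradiction. If (2,1) = 2: that forces (1,1) = 1, (1,2) = 7, after which (2,2) would have to be in {5} for the 7 across but in {1,2,4,6,8,9} for the 17 down — contradiction. So (2,1) = 4.
(2,2) = 7 − 4 = 3 completes the 7 across.
Nothing is forced directly, so branch on (1,1), whose candidates are 1 or 2. If (1,1) = 1: then (1,2) would have to be in {7} for the 8 across but in {5,6,8,9} for the 17 down — contradiction. So (1,1) = 2.
(1,2) = 8 − 2 = 6 completes the 8 across.
(3,1) = 7 − 6 = 1 completes the 7 down.
(3,2) = 9 − 1 = 8 completes the 9 across.

8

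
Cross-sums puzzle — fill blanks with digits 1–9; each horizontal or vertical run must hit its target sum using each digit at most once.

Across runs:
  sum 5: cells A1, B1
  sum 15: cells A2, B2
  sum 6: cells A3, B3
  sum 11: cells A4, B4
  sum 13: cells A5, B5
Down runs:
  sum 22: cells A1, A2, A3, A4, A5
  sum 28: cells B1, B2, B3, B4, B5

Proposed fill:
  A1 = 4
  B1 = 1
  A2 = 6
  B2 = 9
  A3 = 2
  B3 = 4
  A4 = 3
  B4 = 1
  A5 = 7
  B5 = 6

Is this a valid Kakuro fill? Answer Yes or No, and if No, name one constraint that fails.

No — the across run A4–B4 sums to 4, not 11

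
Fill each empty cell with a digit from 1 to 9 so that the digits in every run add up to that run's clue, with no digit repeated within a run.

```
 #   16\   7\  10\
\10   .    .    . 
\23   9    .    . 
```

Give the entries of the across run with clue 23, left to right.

9 6 8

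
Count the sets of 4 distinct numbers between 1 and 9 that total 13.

4 distinct digits from 1–9 sum between 10 and 30.
Enumerating: {1,2,3,7}, {1,2,4,6}, {1,3,4,5}.

3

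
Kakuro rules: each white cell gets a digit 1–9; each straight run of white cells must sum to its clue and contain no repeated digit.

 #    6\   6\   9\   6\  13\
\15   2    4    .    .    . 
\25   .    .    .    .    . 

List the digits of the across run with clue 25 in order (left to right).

15 in 5 cells must be {1,2,3,4,5}.
Given what's placed, R1C5 must be 5 to fit the 15 across and 13 down.
R2C1 = 6 − 2 = 4 completes the 6 down.
R2C2 = 6 − 4 = 2 completes the 6 down.
Given what's placed, R2C4 must be 5 to fit the 25 across and 6 down.
R2C5 = 13 − 5 = 8 completes the 13 down.
R1C4 = 6 − 5 = 1 completes the 6 down.
R2C3 = 25 − 19 = 6 completes the 25 across.

4 2 6 5 8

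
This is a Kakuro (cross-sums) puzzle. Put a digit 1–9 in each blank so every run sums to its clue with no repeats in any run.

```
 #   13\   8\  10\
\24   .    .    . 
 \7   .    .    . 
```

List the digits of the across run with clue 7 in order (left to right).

4 1 2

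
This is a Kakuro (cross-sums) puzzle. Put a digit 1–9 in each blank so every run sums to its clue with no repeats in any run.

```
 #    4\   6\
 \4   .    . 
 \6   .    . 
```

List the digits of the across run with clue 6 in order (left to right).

1 5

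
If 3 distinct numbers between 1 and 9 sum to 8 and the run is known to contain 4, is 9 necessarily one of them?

The only way to make 8 from 3 distinct digits under that restriction is {1,3,4}, which does not contain 9.

No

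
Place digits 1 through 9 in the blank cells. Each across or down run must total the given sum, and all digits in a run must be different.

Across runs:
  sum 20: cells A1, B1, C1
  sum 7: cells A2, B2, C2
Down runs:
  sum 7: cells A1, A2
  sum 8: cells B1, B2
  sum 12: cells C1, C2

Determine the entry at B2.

1

7 in 3 cells must be {1,2,4}.
The 7 across and the 12 down share only 4, so C2 = 4.
C1 = 12 − 4 = 8 completes the 12 down.
Nothing is forced directly, so branch on A1, whose candidates are 3 or 5. If A1 = 3: then B1 would have to be in {9} for the 20 across but in {1,2,3,5,6,7} for the 8 down — contradiction. So A1 = 5.
B1 = 20 − 13 = 7 completes the 20 across.
A2 = 7 − 5 = 2 completes the 7 down.
B2 = 7 − 6 = 1 completes the 7 across.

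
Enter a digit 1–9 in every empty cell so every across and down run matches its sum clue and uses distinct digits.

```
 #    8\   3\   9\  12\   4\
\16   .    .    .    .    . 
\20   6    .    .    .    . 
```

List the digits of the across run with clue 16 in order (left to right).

2 1 6 4 3

16 in 5 cells must be {1,2,3,4,6}; 3 in 2 cells must be {1,2}; 4 in 2 cells must be {1,3}.
R1C1 = 8 − 6 = 2 completes the 8 down.
R1C2 = 1: the only remaining digit allowed by both the 16 across and the 3 down.
Given what's placed, R1C5 must be 3 to fit the 16 across and 4 down.
R2C2 = 3 − 1 = 2 completes the 3 down.
R2C5 = 4 − 3 = 1 completes the 4 down.
Given what's placed, R1C4 must be 4 to fit the 16 across and 12 down.
R2C4 = 12 − 4 = 8 completes the 12 down.
R1C3 = 16 − 10 = 6 completes the 16 across.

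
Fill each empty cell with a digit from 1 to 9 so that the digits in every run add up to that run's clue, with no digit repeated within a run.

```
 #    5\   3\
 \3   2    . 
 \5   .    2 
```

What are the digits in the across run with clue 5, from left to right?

3 in 2 cells must be {1,2}.
R1C2 = 3 − 2 = 1 completes the 3 across.
R2C1 = 5 − 2 = 3 completes the 5 across.

3 2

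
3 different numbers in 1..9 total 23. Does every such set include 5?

No

The only way to make 23 from 3 distinct digits is {6,8,9}, which does not contain 5.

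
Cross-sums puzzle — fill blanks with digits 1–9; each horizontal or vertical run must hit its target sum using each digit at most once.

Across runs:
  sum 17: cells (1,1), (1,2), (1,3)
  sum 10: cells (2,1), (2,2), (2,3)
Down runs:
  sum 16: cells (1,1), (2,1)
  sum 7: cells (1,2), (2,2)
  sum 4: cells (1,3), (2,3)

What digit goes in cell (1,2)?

16 in 2 cells must be {7,9}; 4 in 2 cells must be {1,3}.
The 10 across and the 16 down share only 7, so (2,1) = 7.
Given what's placed, (2,3) must be 1 to fit the 10 across and 4 down.
(1,1) = 16 − 7 = 9 completes the 16 down.
(1,3) = 4 − 1 = 3 completes the 4 down.
(2,2) = 10 − 8 = 2 completes the 10 across.
(1,2) = 17 − 12 = 5 completes the 17 across.

5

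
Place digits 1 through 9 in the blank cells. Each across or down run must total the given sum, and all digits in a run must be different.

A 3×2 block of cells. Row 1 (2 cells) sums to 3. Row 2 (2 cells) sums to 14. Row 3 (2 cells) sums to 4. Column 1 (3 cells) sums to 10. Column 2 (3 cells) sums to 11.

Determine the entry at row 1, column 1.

1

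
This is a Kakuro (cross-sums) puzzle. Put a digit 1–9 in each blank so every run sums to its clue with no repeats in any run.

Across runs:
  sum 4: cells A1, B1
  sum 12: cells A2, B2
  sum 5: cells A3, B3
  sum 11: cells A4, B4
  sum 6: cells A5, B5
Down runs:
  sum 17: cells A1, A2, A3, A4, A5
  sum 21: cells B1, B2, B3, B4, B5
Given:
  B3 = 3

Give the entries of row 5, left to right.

1 5

4 in 2 cells must be {1,3}.
B1 = 1: the only remaining digit allowed by both the 4 across and the 21 down.
A3 = 5 − 3 = 2 completes the 5 across.
A1 = 4 − 1 = 3 completes the 4 across.
Nothing is forced directly, so branch on A5, whose candidates are 1 or 4 or 5. If A5 = 4: that forces A2 = 7, B2 = 5, after which A4 would have to be in {2,3,4,5,6,7,8,9} for the 11 across but in {1} for the 17 down — contradiction. If A5 = 5: then A2 would have to be in {3,4,5,7,8,9} for the 12 across but in {1,6} for the 17 down — contradiction. So A5 = 1.
B5 = 6 − 1 = 5 completes the 6 across.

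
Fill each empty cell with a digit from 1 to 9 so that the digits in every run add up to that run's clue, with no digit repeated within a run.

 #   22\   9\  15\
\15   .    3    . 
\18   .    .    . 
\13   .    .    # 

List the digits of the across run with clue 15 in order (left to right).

5, 3, 7

No cell is forced outright now. R1C3 can only be 7 or 8 (the digits allowed by both its 15 across and its 15 down). If R1C3 = 8: then R1C1 would have to be in {4} for the 15 across but in {5,6,7,8,9} for the 22 down — contradiction. So R1C3 = 7.
R1C1 = 15 − 10 = 5 completes the 15 across.
R2C3 = 15 − 7 = 8 completes the 15 down.
R2C1 = 9: the only remaining digit allowed by both the 18 across and the 22 down.
R2C2 = 18 − 17 = 1 completes the 18 across.
R3C1 = 22 − 14 = 8 completes the 22 down.
R3C2 = 13 − 8 = 5 completes the 13 across.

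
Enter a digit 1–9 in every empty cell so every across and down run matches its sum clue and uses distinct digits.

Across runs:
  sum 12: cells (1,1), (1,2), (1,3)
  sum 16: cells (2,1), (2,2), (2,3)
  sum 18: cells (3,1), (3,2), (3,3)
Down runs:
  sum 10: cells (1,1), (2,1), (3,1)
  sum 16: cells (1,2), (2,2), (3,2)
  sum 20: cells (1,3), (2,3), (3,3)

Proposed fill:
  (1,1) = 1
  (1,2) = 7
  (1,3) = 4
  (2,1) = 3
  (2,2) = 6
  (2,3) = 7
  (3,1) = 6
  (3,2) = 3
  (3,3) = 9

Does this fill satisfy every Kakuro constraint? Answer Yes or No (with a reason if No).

Across: 1+7+4=12; 3+6+7=16; 6+3+9=18. Down: 1+3+6=10; 7+6+3=16; 4+7+9=20. No digit repeats within any run.

Yes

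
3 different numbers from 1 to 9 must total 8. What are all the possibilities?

{1,2,5}; {1,3,4}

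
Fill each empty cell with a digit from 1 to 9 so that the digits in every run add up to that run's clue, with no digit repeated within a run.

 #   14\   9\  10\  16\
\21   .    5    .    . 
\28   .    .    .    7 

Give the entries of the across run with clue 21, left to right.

6, 5, 1, 9

16 in 2 cells must be {7,9}.
R1C4 = 16 − 7 = 9 completes the 16 down.
R2C2 = 9 − 5 = 4 completes the 9 down.
Given what's placed, R1C1 must be 6 to fit the 21 across and 14 down.
R1C3 = 21 − 20 = 1 completes the 21 across.
R2C1 = 14 − 6 = 8 completes the 14 down.
R2C3 = 28 − 19 = 9 completes the 28 across.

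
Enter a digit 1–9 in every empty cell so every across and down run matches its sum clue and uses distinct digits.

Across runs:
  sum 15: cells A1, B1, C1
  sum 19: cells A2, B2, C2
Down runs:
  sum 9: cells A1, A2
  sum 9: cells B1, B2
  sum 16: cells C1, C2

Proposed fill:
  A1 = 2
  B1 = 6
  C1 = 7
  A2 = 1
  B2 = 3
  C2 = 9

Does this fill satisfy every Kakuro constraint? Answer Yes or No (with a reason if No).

No — the down run A1–A2 sums to 3, not 9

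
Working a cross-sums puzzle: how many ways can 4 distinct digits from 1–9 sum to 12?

2

4 distinct digits from 1–9 sum between 10 and 30.
Enumerating: {1,2,3,6}, {1,2,4,5}.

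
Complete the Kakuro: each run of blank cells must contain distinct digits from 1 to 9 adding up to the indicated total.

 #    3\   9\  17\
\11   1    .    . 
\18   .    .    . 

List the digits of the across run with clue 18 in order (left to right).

3 in 2 cells must be {1,2}; 17 in 2 cells must be {8,9}.
Given what's placed, R1C3 must be 8 to fit the 11 across and 17 down.
R2C1 = 3 − 1 = 2 completes the 3 down.
R2C2 = 7: the only remaining digit allowed by both the 18 across and the 9 down.
R2C3 = 18 − 9 = 9 completes the 18 across.
R1C2 = 11 − 9 = 2 completes the 11 across.

2, 7, 9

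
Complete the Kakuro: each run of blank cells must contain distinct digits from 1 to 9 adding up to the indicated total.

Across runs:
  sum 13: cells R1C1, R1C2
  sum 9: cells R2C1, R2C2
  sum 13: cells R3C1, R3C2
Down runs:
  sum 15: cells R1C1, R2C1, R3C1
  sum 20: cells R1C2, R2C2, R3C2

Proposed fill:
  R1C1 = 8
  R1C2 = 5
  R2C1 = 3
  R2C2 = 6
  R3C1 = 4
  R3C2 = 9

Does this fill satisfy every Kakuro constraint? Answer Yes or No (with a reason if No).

Yes

Across: 8+5=13; 3+6=9; 4+9=13. Down: 8+3+4=15; 5+6+9=20. No digit repeats within any run.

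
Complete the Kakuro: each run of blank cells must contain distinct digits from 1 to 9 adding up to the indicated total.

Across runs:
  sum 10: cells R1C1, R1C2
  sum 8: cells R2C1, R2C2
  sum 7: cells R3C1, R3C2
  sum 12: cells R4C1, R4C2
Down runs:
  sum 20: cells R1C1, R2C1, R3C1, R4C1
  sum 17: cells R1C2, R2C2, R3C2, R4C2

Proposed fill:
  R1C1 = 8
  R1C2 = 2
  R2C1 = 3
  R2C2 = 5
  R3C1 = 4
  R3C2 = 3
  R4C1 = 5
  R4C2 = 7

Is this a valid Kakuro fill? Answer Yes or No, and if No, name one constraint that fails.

Yes

Across: 8+2=10; 3+5=8; 4+3=7; 5+7=12. Down: 8+3+4+5=20; 2+5+3+7=17. No digit repeats within any run.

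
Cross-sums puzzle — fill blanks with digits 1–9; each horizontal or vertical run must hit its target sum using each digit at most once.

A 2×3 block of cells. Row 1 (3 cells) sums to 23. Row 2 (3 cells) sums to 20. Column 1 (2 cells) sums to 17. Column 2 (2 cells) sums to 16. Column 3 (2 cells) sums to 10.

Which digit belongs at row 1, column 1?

8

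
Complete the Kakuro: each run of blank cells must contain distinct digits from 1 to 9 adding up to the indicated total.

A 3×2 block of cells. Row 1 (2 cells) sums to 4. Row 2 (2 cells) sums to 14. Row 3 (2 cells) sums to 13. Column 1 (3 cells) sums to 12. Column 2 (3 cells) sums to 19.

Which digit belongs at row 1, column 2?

4 in 2 cells must be {1,3}.
The 4 across and the 19 down share only 3, so (1,2) = 3.
Given what's placed, (2,2) must be 9 to fit the 14 across and 19 down.
(3,2) = 19 − 12 = 7 completes the 19 down.
(1,1) = 4 − 3 = 1 completes the 4 across.
(2,1) = 14 − 9 = 5 completes the 14 across.
(3,1) = 13 − 7 = 6 completes the 13 across.

3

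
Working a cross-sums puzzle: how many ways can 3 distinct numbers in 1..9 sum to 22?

2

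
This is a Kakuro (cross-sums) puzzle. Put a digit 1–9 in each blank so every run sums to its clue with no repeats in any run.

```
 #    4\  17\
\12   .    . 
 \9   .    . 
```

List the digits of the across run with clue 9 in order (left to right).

1 8

4 in 2 cells must be {1,3}; 17 in 2 cells must be {8,9}.
The 12 across and the 4 down share only 3, so R1C1 = 3.
R1C2 = 12 − 3 = 9 completes the 12 across.
R2C1 = 4 − 3 = 1 completes the 4 down.
R2C2 = 9 − 1 = 8 completes the 9 across.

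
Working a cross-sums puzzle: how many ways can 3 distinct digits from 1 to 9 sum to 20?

3 distinct digits from 1–9 sum between 6 and 24.
Enumerating: {3,8,9}, {4,7,9}, {5,6,9}, {5,7,8}.

4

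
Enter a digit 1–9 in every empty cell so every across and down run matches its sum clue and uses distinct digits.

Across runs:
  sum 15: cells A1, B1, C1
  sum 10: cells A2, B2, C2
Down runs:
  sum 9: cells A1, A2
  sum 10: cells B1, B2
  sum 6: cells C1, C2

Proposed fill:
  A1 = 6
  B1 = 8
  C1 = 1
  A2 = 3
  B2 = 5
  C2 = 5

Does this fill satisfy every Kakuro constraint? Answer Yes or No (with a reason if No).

No — the down run B1–B2 sums to 13, not 10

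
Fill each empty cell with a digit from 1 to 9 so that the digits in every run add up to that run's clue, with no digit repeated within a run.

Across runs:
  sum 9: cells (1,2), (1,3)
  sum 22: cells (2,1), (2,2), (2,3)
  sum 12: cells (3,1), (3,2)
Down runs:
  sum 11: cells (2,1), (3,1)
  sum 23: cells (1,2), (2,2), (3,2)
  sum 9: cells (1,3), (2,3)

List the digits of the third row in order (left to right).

23 in 3 cells must be {6,8,9}.
Nothing is forced directly, so branch on (3,2), whose candidates are 8 or 9. If (3,2) = 9: that forces (3,1) = 3, (2,1) = 8, after which (2,2) would have to be in {5,9} for the 22 across but in {6,8} for the 23 down — contradiction. So (3,2) = 8.
(1,2) = 6: the only remaining digit allowed by both the 9 across and the 23 down.
(1,3) = 9 − 6 = 3 completes the 9 across.
(2,2) = 23 − 14 = 9 completes the 23 down.
(2,3) = 9 − 3 = 6 completes the 9 down.
(3,1) = 12 − 8 = 4 completes the 12 across.
(2,1) = 22 − 15 = 7 completes the 22 across.

4 8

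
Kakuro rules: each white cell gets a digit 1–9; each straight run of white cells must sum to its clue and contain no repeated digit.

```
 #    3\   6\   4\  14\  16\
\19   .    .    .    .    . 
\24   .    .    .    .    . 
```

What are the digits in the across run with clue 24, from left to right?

3 in 2 cells must be {1,2}; 4 in 2 cells must be {1,3}; 16 in 2 cells must be {7,9}.
Nothing is forced directly, so branch on R1C5, whose candidates are 7 or 9. If R1C5 = 9: then R1C4 would have to be in {1,2,3,4} for the 19 across but in {5,6,8,9} for the 14 down — contradiction. So R1C5 = 7.
R2C5 = 16 − 7 = 9 completes the 16 down.
Nothing is forced directly, so branch on R1C4, whose candidates are 5 or 6. If R1C4 = 5: that forces R1C3 = 1, R2C3 = 3, after which R2C4 would have to be in {1,2,4,5,6,7} for the 24 across but in {9} for the 14 down — contradiction. So R1C4 = 6.
R2C4 = 14 − 6 = 8 completes the 14 down.
R2C3 = 1: the only remaining digit allowed by both the 24 across and the 4 down.
R1C3 = 4 − 1 = 3 completes the 4 down.
Given what's placed, R2C1 must be 2 to fit the 24 across and 3 down.
R2C2 = 24 − 20 = 4 completes the 24 across.

2 4 1 8 9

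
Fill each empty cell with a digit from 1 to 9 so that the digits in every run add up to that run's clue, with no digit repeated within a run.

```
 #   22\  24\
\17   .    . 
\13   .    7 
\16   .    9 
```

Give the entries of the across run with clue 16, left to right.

17 in 2 cells must be {8,9}; 16 in 2 cells must be {7,9}; 24 in 3 cells must be {7,8,9}.
R1C2 = 24 − 16 = 8 completes the 24 down.
R2C1 = 13 − 7 = 6 completes the 13 across.
R3C1 = 16 − 9 = 7 completes the 16 across.
R1C1 = 17 − 8 = 9 completes the 17 across.

7 9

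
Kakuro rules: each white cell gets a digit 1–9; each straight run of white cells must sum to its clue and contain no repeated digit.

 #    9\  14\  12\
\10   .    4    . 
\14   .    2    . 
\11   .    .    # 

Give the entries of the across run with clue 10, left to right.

1 4 5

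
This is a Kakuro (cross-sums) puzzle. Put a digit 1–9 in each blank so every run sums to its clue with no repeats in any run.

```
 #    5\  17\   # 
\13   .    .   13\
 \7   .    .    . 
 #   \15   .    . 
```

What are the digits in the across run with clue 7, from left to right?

1, 2, 4

7 in 3 cells must be {1,2,4}.
The 13 across and the 5 down share only 4, so R1C1 = 4.
R1C2 = 13 − 4 = 9 completes the 13 across.
R2C1 = 5 − 4 = 1 completes the 5 down.
R2C2 = 2: the only remaining digit allowed by both the 7 across and the 17 down.
R2C3 = 7 − 3 = 4 completes the 7 across.
R3C2 = 17 − 11 = 6 completes the 17 down.
R3C3 = 15 − 6 = 9 completes the 15 across.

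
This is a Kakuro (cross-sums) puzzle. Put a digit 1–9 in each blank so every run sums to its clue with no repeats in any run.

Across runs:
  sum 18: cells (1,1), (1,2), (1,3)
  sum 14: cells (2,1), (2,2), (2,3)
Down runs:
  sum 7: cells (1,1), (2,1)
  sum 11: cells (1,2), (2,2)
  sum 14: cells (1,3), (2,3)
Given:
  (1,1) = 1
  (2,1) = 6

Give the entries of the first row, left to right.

Given what's placed, (2,3) must be 5 to fit the 14 across and 14 down.
(1,3) = 14 − 5 = 9 completes the 14 down.
(2,2) = 14 − 11 = 3 completes the 14 across.
(1,2) = 18 − 10 = 8 completes the 18 across.

1 8 9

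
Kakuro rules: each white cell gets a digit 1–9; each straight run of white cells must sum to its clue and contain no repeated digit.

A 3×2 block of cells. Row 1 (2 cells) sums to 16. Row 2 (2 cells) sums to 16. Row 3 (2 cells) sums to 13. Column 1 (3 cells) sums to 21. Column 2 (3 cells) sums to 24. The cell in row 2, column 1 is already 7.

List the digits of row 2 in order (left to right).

16 in 2 cells must be {7,9}; 24 in 3 cells must be {7,8,9}.
Given what's placed, (1,1) must be 9 to fit the 16 across and 21 down.
(1,2) = 16 − 9 = 7 completes the 16 across.
(2,2) = 16 − 7 = 9 completes the 16 across.
(3,1) = 21 − 16 = 5 completes the 21 down.
(3,2) = 13 − 5 = 8 completes the 13 across.

7, 9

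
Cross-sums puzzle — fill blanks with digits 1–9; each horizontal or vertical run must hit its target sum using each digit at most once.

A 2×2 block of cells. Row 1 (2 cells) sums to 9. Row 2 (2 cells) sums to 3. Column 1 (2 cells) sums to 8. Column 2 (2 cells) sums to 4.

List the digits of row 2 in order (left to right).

3 in 2 cells must be {1,2}; 4 in 2 cells must be {1,3}.
The 3 across and the 4 down share only 1, so (2,2) = 1.
(1,2) = 4 − 1 = 3 completes the 4 down.
(2,1) = 3 − 1 = 2 completes the 3 across.
(1,1) = 9 − 3 = 6 completes the 9 across.

2 1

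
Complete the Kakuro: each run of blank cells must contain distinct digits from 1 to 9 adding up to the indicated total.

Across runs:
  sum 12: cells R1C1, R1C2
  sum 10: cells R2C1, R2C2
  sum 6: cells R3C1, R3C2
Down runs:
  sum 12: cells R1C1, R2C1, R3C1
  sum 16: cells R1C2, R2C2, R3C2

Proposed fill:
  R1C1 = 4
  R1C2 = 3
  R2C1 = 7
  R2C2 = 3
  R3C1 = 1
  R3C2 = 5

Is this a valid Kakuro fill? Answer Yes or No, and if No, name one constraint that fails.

No — the down run R1C2–R3C2 sums to 11, not 16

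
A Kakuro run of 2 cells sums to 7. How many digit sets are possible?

2 distinct digits from 1–9 sum between 3 and 17.
Enumerating: {1,6}, {2,5}, {3,4}.

3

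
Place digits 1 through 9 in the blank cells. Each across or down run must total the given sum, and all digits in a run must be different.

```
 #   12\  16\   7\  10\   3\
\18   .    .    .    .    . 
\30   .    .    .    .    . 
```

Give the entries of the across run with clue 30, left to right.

16 in 2 cells must be {7,9}; 3 in 2 cells must be {1,2}.
Only 7 fits R1C2 under both its across sum 18 and down sum 16.
R2C2 = 16 − 7 = 9 completes the 16 down.
Nothing is forced directly, so branch on R1C1, whose candidates are 3 or 5. If R1C1 = 3: then R2C1 would have to be in {1,2,3,4,5,6,7,8} for the 30 across but in {9} for the 12 down — contradiction. So R1C1 = 5.
R2C1 = 12 − 5 = 7 completes the 12 down.
No cell is forced outright now. R1C5 can only be 1 or 2 (the digits allowed by both its 18 across and its 3 down). If R1C5 = 2: that forces R2C5 = 1, R2C3 = 5, R2C4 = 8, after which R1C3 would have to be in {1,3} for the 18 across but in {2} for the 7 down — contradiction. So R1C5 = 1.
R2C5 = 3 − 1 = 2 completes the 3 down.
Given what's placed, R2C3 must be 4 to fit the 30 across and 7 down.
R2C4 = 30 − 22 = 8 completes the 30 across.

7 9 4 8 2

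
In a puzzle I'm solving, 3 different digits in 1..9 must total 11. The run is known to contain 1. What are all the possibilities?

3 distinct digits from 1–9 sum between 6 and 24.
Keeping only sets containing 1.

{1,2,8}; {1,3,7}; {1,4,6}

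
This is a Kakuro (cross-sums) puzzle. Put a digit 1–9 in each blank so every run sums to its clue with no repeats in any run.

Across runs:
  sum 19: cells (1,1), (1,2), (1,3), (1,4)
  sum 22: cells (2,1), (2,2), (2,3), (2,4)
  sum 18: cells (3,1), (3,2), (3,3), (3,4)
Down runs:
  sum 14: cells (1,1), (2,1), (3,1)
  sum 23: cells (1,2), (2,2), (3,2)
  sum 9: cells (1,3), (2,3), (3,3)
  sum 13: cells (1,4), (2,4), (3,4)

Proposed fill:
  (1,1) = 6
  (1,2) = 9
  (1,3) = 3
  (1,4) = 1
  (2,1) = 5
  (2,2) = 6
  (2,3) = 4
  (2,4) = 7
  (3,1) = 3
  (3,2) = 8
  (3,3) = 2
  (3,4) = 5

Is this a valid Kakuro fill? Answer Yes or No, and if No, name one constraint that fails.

Across: 6+9+3+1=19; 5+6+4+7=22; 3+8+2+5=18. Down: 6+5+3=14; 9+6+8=23; 3+4+2=9; 1+7+5=13. No digit repeats within any run.

Yes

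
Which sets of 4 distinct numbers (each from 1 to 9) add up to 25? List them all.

{1,7,8,9}; {2,6,8,9}; {3,5,8,9}; {3,6,7,9}; {4,5,7,9}; {4,6,7,8}

4 distinct digits from 1–9 sum between 10 and 30.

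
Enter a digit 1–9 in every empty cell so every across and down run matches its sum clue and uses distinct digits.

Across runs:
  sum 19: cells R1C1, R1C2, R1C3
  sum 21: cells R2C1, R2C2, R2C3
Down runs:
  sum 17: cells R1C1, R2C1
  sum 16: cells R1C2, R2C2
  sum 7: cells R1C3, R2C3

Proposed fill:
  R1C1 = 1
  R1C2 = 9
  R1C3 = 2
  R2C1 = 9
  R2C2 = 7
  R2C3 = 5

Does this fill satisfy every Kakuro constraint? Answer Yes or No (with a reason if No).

No — the across run R1C1–R1C3 sums to 12, not 19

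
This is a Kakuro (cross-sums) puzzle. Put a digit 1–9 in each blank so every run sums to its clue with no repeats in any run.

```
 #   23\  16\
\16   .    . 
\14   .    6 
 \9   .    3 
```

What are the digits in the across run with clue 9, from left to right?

6 3

16 in 2 cells must be {7,9}; 23 in 3 cells must be {6,8,9}.
The 16 across and the 23 down share only 9, so R1C1 = 9.
R1C2 = 16 − 9 = 7 completes the 16 across.
R2C1 = 14 − 6 = 8 completes the 14 across.
R3C1 = 9 − 3 = 6 completes the 9 across.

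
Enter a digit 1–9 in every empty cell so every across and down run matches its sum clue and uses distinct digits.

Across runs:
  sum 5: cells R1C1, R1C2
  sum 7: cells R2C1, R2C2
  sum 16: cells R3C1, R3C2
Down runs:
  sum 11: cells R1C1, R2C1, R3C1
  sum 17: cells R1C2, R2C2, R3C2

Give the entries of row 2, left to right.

16 in 2 cells must be {7,9}.
The 16 across and the 11 down share only 7, so R3C1 = 7.
R3C2 = 16 − 7 = 9 completes the 16 across.
Nothing is forced directly, so branch on R1C1, whose candidates are 1 or 3. If R1C1 = 1: then R1C2 would have to be in {4} for the 5 across but in {1,2,3,5,6,7} for the 17 down — contradiction. So R1C1 = 3.
R1C2 = 5 − 3 = 2 completes the 5 across.
R2C1 = 11 − 10 = 1 completes the 11 down.
R2C2 = 7 − 1 = 6 completes the 7 across.

1, 6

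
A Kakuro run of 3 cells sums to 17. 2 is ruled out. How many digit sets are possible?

5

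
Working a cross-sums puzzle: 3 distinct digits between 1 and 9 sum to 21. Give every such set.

{4,8,9}; {5,7,9}; {6,7,8}

3 distinct digits from 1–9 sum between 6 and 24.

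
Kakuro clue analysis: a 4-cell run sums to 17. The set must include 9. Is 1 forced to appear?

Yes

Every partition of 17 into 4 distinct digits under that restriction includes 1: {1,2,5,9}, {1,3,4,9}.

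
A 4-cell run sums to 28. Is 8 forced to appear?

Every partition of 28 into 4 distinct digits includes 8: {4,7,8,9}, {5,6,8,9}.

Yes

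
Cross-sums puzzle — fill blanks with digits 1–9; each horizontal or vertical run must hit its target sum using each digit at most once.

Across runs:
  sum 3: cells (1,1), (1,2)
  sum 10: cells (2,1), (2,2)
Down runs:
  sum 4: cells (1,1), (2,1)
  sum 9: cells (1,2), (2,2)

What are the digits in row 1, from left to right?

3 in 2 cells must be {1,2}; 4 in 2 cells must be {1,3}.
The 3 across and the 4 down share only 1, so (1,1) = 1.
(1,2) = 3 − 1 = 2 completes the 3 across.
(2,1) = 4 − 1 = 3 completes the 4 down.
(2,2) = 10 − 3 = 7 completes the 10 across.

1 2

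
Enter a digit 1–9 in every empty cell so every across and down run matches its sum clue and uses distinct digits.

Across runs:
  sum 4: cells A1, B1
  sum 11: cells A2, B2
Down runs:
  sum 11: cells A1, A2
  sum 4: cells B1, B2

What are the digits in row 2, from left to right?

4 in 2 cells must be {1,3}.
The 4 across and the 11 down share only 3, so A1 = 3.
B1 = 4 − 3 = 1 completes the 4 across.
A2 = 11 − 3 = 8 completes the 11 down.
B2 = 11 − 8 = 3 completes the 11 across.

8, 3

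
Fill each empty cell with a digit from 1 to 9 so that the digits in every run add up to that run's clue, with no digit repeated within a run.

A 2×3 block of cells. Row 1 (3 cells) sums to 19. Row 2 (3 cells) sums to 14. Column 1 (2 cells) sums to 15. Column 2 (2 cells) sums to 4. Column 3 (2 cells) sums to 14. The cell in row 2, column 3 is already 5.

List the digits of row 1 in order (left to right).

4 in 2 cells must be {1,3}.
(1,2) = 3: only digit in both the 19-across and 4-down candidate sets.
(1,3) = 14 − 5 = 9 completes the 14 down.
(2,2) = 4 − 3 = 1 completes the 4 down.
(1,1) = 19 − 12 = 7 completes the 19 across.
(2,1) = 14 − 6 = 8 completes the 14 across.

7 3 9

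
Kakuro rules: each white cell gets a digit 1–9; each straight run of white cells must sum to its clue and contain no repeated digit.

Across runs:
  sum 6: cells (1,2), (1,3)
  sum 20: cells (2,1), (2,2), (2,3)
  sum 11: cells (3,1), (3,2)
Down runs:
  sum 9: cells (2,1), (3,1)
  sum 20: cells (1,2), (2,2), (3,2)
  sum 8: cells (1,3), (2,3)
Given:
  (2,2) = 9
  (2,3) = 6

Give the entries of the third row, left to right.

(1,3) = 8 − 6 = 2 completes the 8 down.
(2,1) = 20 − 15 = 5 completes the 20 across.
(3,1) = 9 − 5 = 4 completes the 9 down.
(3,2) = 11 − 4 = 7 completes the 11 across.
(1,2) = 6 − 2 = 4 completes the 6 across.

4 7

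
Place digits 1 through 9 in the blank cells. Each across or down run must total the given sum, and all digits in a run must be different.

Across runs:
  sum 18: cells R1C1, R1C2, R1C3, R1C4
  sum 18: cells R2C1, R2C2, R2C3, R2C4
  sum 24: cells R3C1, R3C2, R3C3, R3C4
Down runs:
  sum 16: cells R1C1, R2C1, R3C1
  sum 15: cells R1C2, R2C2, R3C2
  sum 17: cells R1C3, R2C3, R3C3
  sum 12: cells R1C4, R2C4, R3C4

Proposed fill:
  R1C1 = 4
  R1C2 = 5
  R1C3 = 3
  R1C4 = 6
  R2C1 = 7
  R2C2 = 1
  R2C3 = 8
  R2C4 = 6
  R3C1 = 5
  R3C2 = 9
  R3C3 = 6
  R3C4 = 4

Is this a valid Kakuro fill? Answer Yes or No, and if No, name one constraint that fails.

No — the down run R1C4–R3C4 sums to 16, not 12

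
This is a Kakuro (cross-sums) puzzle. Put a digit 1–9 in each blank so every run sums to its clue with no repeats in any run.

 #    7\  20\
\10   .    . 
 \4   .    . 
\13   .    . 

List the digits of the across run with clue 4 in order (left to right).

4 in 2 cells must be {1,3}; 7 in 3 cells must be {1,2,4}.
The 4 across and the 7 down share only 1, so R2C1 = 1.
R2C2 = 4 − 1 = 3 completes the 4 across.
Given what's placed, R3C1 must be 4 to fit the 13 across and 7 down.
R3C2 = 13 − 4 = 9 completes the 13 across.
R1C1 = 7 − 5 = 2 completes the 7 down.
R1C2 = 10 − 2 = 8 completes the 10 across.

1 3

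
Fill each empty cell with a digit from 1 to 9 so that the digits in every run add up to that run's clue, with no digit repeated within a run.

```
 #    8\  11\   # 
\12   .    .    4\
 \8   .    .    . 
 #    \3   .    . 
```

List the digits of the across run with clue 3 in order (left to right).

3 in 2 cells must be {1,2}; 4 in 2 cells must be {1,3}.
The 3 across and the 4 down share only 1, so R3C3 = 1.
R2C3 = 4 − 1 = 3 completes the 4 down.
R3C2 = 3 − 1 = 2 completes the 3 across.
R2C1 = 1: the only remaining digit allowed by both the 8 across and the 8 down.
R2C2 = 8 − 4 = 4 completes the 8 across.
R1C1 = 8 − 1 = 7 completes the 8 down.
R1C2 = 12 − 7 = 5 completes the 12 across.

2 1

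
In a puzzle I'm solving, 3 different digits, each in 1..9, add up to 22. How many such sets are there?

2

3 distinct digits from 1–9 sum between 6 and 24.
Enumerating: {5,8,9}, {6,7,9}.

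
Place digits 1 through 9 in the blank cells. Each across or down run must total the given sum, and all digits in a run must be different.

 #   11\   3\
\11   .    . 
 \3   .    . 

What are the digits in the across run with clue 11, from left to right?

9 2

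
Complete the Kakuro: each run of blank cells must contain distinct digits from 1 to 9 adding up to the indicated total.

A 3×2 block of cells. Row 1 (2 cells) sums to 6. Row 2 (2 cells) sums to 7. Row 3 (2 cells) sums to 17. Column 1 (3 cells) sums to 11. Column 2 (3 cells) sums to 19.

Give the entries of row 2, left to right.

1 6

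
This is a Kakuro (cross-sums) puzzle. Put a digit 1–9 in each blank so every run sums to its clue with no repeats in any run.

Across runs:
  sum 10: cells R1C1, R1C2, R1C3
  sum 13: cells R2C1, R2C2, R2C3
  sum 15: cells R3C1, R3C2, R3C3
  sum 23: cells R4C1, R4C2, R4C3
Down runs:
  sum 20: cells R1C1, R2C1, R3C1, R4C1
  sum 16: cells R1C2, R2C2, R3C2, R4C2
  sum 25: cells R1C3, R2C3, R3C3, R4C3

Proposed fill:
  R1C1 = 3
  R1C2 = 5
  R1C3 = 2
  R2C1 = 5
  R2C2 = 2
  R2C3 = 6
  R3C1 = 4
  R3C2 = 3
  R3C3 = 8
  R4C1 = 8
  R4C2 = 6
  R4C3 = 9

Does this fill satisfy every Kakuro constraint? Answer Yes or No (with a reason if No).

Yes

Across: 3+5+2=10; 5+2+6=13; 4+3+8=15; 8+6+9=23. Down: 3+5+4+8=20; 5+2+3+6=16; 2+6+8+9=25. No digit repeats within any run.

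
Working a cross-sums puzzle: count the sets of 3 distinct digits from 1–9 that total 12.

7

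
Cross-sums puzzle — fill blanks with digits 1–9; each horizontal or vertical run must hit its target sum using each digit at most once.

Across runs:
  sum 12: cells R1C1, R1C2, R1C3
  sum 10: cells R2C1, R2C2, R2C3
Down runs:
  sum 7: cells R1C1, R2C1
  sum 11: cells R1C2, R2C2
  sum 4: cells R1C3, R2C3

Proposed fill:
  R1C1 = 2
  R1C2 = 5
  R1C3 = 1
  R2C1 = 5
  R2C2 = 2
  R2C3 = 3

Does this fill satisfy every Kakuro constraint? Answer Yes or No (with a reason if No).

No — the across run R1C1–R1C3 sums to 8, not 12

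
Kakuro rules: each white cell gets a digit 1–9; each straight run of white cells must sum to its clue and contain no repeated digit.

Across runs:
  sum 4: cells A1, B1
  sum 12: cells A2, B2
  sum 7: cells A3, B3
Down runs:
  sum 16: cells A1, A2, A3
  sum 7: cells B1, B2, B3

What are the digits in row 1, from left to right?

3 1

4 in 2 cells must be {1,3}; 7 in 3 cells must be {1,2,4}.
The 4 across and the 7 down share only 1, so B1 = 1.
Given what's placed, B2 must be 4 to fit the 12 across and 7 down.
B3 = 7 − 5 = 2 completes the 7 down.
A1 = 4 − 1 = 3 completes the 4 across.
A2 = 12 − 4 = 8 completes the 12 across.
A3 = 7 − 2 = 5 completes the 7 across.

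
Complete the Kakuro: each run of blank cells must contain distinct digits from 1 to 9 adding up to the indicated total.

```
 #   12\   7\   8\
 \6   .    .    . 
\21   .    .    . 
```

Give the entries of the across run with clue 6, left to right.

6 in 3 cells must be {1,2,3}.
The 6 across and the 12 down share only 3, so R1C1 = 3.
R2C1 = 12 − 3 = 9 completes the 12 down.
Nothing is forced directly, so branch on R2C2, whose candidates are 4 or 5. If R2C2 = 4: then R1C2 would have to be in {1,2} for the 6 across but in {3} for the 7 down — contradiction. So R2C2 = 5.
R1C2 = 7 − 5 = 2 completes the 7 down.
R1C3 = 6 − 5 = 1 completes the 6 across.
R2C3 = 21 − 14 = 7 completes the 21 across.

3 2 1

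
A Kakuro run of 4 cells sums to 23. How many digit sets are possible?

9

4 distinct digits from 1–9 sum between 10 and 30.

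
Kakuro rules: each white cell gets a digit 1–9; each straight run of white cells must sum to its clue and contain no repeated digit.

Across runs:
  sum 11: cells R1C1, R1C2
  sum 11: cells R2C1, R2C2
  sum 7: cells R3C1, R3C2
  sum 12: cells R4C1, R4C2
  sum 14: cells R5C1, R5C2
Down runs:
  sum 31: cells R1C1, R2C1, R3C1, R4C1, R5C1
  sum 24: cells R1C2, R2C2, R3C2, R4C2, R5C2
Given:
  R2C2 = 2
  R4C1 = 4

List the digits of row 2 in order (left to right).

9, 2

R2C1 = 11 − 2 = 9 completes the 11 across.
R4C2 = 12 − 4 = 8 completes the 12 across.
No cell is forced outright now. R3C1 can only be 3 or 5 or 6 (the digits allowed by both its 7 across and its 31 down). If R3C1 = 3: that forces R3C2 = 4, R5C1 = 8, after which R5C2 would have to be in {6} for the 14 across but in {1,3,7,9} for the 24 down — contradiction. If R3C1 = 5: then R3C2 would have to be in {2} for the 7 across but in {1,3,4,5,6,7,9} for the 24 down — contradiction. So R3C1 = 6.
R3C2 = 7 − 6 = 1 completes the 7 across.
Given what's placed, R5C1 must be 5 to fit the 14 across and 31 down.
R5C2 = 14 − 5 = 9 completes the 14 across.
R1C1 = 31 − 24 = 7 completes the 31 down.
R1C2 = 11 − 7 = 4 completes the 11 across.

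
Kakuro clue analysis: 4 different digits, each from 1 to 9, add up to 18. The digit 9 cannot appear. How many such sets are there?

4 distinct digits from 1–9 sum between 10 and 30.
Dropping sets that contain 9.

8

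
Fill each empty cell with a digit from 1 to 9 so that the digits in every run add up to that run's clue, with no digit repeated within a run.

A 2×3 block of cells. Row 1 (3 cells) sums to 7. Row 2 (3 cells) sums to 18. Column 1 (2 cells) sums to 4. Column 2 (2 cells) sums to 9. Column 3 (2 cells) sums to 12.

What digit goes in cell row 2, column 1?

3

7 in 3 cells must be {1,2,4}; 4 in 2 cells must be {1,3}.
The 7 across and the 4 down share only 1, so (1,1) = 1.
Given what's placed, (1,3) must be 4 to fit the 7 across and 12 down.
(2,1) = 4 − 1 = 3 completes the 4 down.
(2,3) = 12 − 4 = 8 completes the 12 down.
(1,2) = 7 − 5 = 2 completes the 7 across.
(2,2) = 18 − 11 = 7 completes the 18 across.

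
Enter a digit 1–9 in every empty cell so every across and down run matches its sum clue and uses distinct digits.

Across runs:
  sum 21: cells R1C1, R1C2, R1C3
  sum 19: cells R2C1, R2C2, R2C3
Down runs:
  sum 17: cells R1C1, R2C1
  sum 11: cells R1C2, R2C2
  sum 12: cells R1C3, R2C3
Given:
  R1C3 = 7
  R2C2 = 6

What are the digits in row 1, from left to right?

17 in 2 cells must be {8,9}.
R1C2 = 11 − 6 = 5 completes the 11 down.
R2C3 = 12 − 7 = 5 completes the 12 down.
R1C1 = 21 − 12 = 9 completes the 21 across.
R2C1 = 19 − 11 = 8 completes the 19 across.

9 5 7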